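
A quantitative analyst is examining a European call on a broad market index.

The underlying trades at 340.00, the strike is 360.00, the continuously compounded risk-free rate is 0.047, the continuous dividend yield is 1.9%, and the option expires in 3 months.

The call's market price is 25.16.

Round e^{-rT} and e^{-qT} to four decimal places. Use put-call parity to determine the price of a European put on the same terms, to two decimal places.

42.55

e^(−qT) = e^(−0.019·0.25) = 0.9953;  e^(−rT) = e^(−0.047·0.25) = 0.9883
Put-call parity: C − P = S·e^(−qT) − K·e^(−rT) = 340·0.9953 − 360·0.9883 = 338.4020 − 355.7880 = -17.3860
P = C − (C − P) = 25.16 − (-17.3860) = 42.5460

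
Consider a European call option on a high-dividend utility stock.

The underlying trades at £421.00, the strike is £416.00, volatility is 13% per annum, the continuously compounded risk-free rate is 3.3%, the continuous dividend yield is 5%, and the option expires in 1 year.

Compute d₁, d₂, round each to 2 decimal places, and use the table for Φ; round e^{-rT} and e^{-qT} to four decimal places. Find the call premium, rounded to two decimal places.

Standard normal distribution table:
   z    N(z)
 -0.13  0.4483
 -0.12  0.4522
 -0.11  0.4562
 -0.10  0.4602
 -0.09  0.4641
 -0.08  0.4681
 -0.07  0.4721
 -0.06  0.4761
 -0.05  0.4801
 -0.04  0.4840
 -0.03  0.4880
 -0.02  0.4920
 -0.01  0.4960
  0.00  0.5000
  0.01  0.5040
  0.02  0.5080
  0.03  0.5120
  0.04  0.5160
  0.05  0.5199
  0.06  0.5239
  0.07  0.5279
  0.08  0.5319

T = 1;  σ√T = 0.1300
ln(S/K) + (r − q + σ²/2)T = ln(421/416) + (0.033 − 0.05 + 0.13²/2)·1 = 0.0119 − 0.0086 = 0.0034
d₁ = 0.0034 / 0.1300 = 0.0261 which rounds to 0.03
d₂ = d₁ − σ√T = 0.0261 − 0.1300 = -0.1039 which rounds to -0.10
exp(−qT) = exp(−0.05·1) = 0.9512;  exp(−rT) = exp(−0.033·1) = 0.9675
N(d₁) = N(0.03) = 0.5120;  N(d₂) = N(-0.10) = 0.4602
C = 421·0.9512·0.5120 − 416·0.9675·0.4602 = 205.0331 − 185.2213 = 19.8118

£19.81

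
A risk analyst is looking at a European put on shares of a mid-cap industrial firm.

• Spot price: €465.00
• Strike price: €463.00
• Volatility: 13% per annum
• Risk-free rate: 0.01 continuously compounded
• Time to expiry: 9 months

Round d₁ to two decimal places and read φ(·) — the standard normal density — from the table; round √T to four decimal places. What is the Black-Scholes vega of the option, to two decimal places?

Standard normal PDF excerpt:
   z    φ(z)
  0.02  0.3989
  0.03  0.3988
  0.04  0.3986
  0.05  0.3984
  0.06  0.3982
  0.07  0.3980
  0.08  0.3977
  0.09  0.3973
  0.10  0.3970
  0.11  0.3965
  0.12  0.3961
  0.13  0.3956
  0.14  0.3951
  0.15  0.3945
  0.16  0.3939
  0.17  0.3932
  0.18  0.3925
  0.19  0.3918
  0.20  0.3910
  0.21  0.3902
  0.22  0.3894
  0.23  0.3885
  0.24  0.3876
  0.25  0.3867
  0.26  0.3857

σ√T = 0.13 × 0.8660 = 0.1126
d₁ = [ln(465/463) + (0.01 + 0.13²/2)·0.75] / 0.1126 = [0.0043 + 0.0138] / 0.1126 = 0.1612 which rounds to 0.16
√T = √0.75 = 0.8660
φ(d₁) = φ(0.16) = 0.3939
vega = S·φ(d₁)·√T = 465·0.3939·0.8660 = 158.6196

158.62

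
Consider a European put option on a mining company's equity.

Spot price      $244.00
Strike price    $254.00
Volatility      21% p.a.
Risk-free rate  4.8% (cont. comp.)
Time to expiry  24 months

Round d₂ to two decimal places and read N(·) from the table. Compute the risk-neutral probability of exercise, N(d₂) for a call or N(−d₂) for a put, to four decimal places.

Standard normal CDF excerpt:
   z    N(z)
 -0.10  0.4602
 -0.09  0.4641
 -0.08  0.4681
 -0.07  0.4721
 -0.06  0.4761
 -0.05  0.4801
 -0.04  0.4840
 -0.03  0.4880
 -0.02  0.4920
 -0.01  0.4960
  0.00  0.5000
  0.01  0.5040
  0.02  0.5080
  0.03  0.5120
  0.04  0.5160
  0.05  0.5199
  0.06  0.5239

0.4840

σ√T = 0.21·√2 = 0.2970
d₁ = [ln(244/254) + (0.048 + ½·0.21²)·2] / (σ√T) = (-0.0402 + 0.1401) / 0.2970 = 0.3365 which rounds to 0.34
d₂ = 0.3365 − 0.2970 = 0.0395 which rounds to 0.04
Pr(exercise) under Q = N(−d₂) = N(-0.04) = 0.4840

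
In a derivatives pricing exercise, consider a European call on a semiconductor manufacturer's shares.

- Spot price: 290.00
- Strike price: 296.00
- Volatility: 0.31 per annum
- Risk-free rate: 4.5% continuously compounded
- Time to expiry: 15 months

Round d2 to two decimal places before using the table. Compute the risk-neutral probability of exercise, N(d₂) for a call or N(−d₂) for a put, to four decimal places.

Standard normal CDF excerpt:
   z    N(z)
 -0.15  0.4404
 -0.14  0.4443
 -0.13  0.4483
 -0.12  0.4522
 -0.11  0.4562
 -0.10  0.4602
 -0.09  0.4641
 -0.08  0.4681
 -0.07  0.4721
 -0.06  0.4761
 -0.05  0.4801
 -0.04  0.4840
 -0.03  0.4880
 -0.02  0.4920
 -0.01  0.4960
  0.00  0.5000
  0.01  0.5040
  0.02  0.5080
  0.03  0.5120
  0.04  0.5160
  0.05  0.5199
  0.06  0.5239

0.4721

σ√T = 0.31 × 1.1180 = 0.3466
d₁ = [ln(290/296) + (0.045 + 0.31²/2)·1.25] / 0.3466 = [-0.0205 + 0.1163] / 0.3466 = 0.2765 ⇒ 0.28
d₂ = d₁ − σ√T = 0.2765 − 0.3466 = -0.0701 ⇒ -0.07
Risk-neutral Pr[S_T > K] = N(d₂) = N(-0.07) = 0.4721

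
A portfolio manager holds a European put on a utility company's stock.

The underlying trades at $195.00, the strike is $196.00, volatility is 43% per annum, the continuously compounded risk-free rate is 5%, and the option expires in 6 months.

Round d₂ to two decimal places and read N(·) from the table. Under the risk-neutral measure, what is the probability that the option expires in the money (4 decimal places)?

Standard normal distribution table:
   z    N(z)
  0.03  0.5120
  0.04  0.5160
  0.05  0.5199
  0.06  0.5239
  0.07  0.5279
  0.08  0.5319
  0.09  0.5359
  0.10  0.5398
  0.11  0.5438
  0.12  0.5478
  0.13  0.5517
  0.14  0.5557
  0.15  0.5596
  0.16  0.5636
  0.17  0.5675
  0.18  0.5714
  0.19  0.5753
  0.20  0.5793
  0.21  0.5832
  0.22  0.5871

σ√T = 0.43 × 0.7071 = 0.3041
d₁ = [ln(195/196) + (0.05 + 0.43²/2)·0.5] / 0.3041 = [-0.0051 + 0.0712] / 0.3041 = 0.2174 which rounds to 0.22
d₂ = d₁ − σ√T = 0.2174 − 0.3041 = -0.0866 which rounds to -0.09
Pr(exercise) under Q = N(−d₂) = N(0.09) = 0.5359

0.5359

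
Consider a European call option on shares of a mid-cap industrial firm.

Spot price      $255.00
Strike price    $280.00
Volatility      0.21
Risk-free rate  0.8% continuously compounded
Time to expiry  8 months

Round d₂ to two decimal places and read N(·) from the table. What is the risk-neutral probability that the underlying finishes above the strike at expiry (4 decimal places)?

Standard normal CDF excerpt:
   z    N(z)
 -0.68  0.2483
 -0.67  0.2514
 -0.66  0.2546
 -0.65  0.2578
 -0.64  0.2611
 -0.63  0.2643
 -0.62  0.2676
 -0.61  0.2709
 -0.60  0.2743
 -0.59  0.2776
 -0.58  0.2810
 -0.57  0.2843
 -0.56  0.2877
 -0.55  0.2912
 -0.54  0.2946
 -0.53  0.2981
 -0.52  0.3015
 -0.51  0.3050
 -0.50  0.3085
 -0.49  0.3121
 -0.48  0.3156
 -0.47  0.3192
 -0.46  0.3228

0.2743

T = 0.6667;  σ√T = 0.1715
ln(S/K) + (r + σ²/2)T = ln(255/280) + (0.008 + 0.21²/2)·0.6667 = -0.0935 + 0.0200 = -0.0735
d₁ = -0.0735 / 0.1715 = -0.4286 which rounds to -0.43
d₂ = d₁ − σ√T = -0.4286 − 0.1715 = -0.6001 which rounds to -0.60
Risk-neutral Pr[S_T > K] = N(d₂) = N(-0.60) = 0.2743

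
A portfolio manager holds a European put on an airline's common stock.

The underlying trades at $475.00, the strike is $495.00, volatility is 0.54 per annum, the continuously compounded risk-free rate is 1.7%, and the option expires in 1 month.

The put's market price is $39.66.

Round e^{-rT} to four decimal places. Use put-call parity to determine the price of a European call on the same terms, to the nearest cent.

e^(−rT) = e^(−0.017·0.08333) = 0.9986
Put-call parity: C − P = S − K·e^(−rT) = 475 − 495·0.9986 = 475 − 494.3070 = -19.3070
C = P + (C − P) = 39.66 + (-19.3070) = 20.3530

$20.35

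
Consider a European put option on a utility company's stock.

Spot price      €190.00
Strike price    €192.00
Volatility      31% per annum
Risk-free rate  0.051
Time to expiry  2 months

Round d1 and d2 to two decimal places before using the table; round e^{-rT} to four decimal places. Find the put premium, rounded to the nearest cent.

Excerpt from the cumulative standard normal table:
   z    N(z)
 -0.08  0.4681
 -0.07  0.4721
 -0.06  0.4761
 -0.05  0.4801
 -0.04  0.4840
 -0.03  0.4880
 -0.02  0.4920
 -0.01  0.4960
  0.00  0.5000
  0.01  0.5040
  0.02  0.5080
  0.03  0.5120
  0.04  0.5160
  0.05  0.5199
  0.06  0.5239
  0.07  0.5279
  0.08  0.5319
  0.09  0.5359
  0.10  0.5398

σ√T = 0.31·√0.1667 = 0.1266
ln(S/K) + (r + σ²/2)T = ln(190/192) + (0.051 + 0.31²/2)·0.1667 = -0.0105 + 0.0165 = 0.0060
d₁ = 0.0060 / 0.1266 = 0.0477 ≈ 0.05
d₂ = d₁ − σ√T = 0.0477 − 0.1266 = -0.0789 ≈ -0.08
e^(−rT) = e^(−0.051·0.1667) = 0.9915
N(−d₂) = N(0.08) = 0.5319;  N(−d₁) = N(-0.05) = 0.4801
P = 192·0.9915·0.5319 − 190·0.4801 = 101.2567 − 91.2190 = 10.0377

€10.04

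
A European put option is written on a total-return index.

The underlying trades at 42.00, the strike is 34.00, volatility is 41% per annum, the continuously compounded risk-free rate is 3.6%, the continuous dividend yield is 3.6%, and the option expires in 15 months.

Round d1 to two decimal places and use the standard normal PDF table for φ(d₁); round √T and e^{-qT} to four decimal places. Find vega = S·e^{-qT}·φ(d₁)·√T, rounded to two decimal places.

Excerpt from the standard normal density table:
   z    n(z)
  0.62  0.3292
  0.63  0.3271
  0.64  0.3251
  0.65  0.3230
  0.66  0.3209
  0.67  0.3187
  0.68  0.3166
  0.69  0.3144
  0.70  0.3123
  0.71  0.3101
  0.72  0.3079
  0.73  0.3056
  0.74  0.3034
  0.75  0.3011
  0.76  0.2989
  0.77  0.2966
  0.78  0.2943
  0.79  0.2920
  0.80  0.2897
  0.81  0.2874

σ√T = 0.41 × 1.1180 = 0.4584
d₁ = [ln(42/34) + (0.036 − 0.036 + 0.41²/2)·1.25] / 0.4584 = [0.2113 + 0.1051] / 0.4584 = 0.6902 ≈ 0.69
√T = √1.25 = 1.1180
φ(d₁) = φ(0.69) = 0.3144
exp(−qT) = exp(−0.036·1.25) = 0.9560
vega = S·exp(−qT)·φ(d₁)·√T = 42·0.9560·0.3144·1.1180 = 14.1134

14.11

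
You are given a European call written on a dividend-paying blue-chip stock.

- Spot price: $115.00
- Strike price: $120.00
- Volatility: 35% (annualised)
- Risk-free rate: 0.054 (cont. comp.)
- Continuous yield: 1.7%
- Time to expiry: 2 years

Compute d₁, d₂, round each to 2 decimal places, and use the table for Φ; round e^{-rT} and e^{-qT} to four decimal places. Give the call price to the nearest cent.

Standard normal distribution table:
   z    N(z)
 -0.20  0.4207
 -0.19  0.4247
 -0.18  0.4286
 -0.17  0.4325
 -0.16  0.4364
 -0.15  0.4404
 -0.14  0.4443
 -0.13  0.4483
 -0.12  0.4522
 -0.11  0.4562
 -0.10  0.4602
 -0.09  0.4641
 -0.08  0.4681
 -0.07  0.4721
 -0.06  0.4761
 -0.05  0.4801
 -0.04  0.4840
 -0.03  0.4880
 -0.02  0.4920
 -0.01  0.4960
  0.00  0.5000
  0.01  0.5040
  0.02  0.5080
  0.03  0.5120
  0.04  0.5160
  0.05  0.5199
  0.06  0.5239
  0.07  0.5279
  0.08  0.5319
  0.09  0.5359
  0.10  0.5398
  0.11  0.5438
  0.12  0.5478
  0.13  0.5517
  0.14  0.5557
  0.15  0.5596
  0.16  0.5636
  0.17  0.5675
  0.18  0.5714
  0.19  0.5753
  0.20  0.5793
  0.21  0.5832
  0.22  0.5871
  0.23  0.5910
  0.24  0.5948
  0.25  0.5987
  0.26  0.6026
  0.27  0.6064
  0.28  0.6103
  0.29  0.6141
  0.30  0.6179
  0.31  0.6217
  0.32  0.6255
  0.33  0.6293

T = 2;  σ√T = 0.4950
d₁ = [ln(115/120) + (0.054 − 0.017 + 0.35²/2)·2] / 0.4950 = [-0.0426 + 0.1965] / 0.4950 = 0.3110 ≈ 0.31
d₂ = d₁ − σ√T = 0.3110 − 0.4950 = -0.1840 ≈ -0.18
exp(−qT) = exp(−0.017·2) = 0.9666;  exp(−rT) = exp(−0.054·2) = 0.8976
N(d₁) = N(0.31) = 0.6217;  N(d₂) = N(-0.18) = 0.4286
C = 115·0.9666·0.6217 − 120·0.8976·0.4286 = 69.1076 − 46.1654 = 22.9422

$22.94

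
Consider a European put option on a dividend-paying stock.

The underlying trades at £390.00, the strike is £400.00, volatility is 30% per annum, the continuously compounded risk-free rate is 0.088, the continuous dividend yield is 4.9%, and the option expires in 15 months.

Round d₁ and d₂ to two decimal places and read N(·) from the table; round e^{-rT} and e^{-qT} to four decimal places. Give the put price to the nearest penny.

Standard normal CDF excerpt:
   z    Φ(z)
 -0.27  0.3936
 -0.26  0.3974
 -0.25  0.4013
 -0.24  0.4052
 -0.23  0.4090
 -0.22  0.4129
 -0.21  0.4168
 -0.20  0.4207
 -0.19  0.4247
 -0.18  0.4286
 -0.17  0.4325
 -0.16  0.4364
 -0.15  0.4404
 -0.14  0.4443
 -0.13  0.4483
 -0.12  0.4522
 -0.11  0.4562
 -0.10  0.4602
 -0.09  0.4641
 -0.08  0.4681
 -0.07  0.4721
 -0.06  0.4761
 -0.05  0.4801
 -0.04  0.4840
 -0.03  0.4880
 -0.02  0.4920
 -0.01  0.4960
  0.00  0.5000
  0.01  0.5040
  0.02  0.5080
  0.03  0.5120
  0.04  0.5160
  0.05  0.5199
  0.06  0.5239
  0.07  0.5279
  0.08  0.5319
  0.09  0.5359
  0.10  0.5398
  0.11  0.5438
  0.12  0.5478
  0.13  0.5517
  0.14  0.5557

σ√T = 0.3 × 1.1180 = 0.3354
d₁ = [ln(390/400) + (0.088 − 0.049 + 0.3²/2)·1.25] / 0.3354 = [-0.0253 + 0.1050] / 0.3354 = 0.2376 ⇒ 0.24
d₂ = d₁ − σ√T = 0.2376 − 0.3354 = -0.0978 ⇒ -0.10
exp(−qT) = exp(−0.049·1.25) = 0.9406;  exp(−rT) = exp(−0.088·1.25) = 0.8958
N(−d₂) = N(0.10) = 0.5398;  N(−d₁) = N(-0.24) = 0.4052
P = 400·0.8958·0.5398 − 390·0.9406·0.4052 = 193.4211 − 148.6411 = 44.7800

£44.78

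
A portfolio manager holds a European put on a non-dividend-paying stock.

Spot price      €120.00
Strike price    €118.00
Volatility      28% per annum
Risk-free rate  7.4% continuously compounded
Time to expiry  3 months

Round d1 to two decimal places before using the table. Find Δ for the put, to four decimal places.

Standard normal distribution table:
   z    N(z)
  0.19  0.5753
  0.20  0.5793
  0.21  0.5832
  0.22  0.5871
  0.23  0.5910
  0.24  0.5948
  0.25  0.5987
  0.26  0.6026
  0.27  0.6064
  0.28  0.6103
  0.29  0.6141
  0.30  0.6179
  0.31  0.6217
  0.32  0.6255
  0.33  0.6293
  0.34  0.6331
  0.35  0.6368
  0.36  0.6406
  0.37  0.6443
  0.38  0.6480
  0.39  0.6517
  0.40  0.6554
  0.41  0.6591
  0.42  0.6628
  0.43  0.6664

-0.3745

σ√T = 0.28·√0.25 = 0.1400
d₁ = [ln(120/118) + (0.074 + 0.28²/2)·0.25] / 0.1400 = [0.0168 + 0.0283] / 0.1400 = 0.3222 which rounds to 0.32
N(d₁) = N(0.32) = 0.6255
Δ_put = N(d₁) − 1 = 0.6255 − 1 = -0.3745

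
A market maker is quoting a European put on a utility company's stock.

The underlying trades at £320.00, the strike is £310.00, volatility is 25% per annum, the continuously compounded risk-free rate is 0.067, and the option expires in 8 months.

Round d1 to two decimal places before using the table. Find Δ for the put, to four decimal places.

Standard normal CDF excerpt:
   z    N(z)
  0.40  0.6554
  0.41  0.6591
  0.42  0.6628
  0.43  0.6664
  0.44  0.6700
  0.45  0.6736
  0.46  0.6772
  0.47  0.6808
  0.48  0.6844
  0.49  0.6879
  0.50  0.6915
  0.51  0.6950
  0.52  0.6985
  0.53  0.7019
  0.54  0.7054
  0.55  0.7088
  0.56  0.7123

-0.3156

σ√T = 0.25·√0.6667 = 0.2041
d₁ = [ln(320/310) + (0.067 + 0.25²/2)·0.6667] / 0.2041 = [0.0317 + 0.0655] / 0.2041 = 0.4764 → 0.48
N(d₁) = N(0.48) = 0.6844
Δ_put = N(d₁) − 1 = 0.6844 − 1 = -0.3156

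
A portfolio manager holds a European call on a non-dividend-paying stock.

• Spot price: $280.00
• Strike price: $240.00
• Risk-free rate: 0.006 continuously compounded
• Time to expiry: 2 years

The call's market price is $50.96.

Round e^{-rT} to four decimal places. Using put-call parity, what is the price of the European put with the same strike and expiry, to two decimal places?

exp(−rT) = exp(−0.006·2) = 0.9881
Put-call parity: C − P = S − K·e^(−rT) = 280 − 240·0.9881 = 280 − 237.1440 = 42.8560
P = C − (C − P) = 50.96 − (42.8560) = 8.1040

$8.10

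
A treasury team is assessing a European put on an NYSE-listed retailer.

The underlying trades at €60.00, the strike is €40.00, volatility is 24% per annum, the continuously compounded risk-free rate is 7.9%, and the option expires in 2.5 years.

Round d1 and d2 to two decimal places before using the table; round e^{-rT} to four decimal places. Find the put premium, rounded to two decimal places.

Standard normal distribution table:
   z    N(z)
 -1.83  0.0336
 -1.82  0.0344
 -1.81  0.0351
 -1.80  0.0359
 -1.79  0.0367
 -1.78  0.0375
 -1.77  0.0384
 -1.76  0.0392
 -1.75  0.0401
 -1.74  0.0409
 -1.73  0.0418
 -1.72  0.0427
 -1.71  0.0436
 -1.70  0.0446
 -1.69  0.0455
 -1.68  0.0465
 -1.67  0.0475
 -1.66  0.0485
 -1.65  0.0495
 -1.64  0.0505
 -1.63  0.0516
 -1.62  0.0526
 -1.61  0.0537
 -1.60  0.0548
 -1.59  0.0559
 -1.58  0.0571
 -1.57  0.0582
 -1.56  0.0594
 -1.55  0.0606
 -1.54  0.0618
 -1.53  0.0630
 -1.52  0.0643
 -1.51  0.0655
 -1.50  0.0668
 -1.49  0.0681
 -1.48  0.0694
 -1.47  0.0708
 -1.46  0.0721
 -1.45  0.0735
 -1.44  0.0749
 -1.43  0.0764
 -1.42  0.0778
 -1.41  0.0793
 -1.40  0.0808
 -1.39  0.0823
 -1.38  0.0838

T = 2.5;  σ√T = 0.3795
d₁ = [ln(60/40) + (0.079 + ½·0.24²)·2.5] / (σ√T) = (0.4055 + 0.2695) / 0.3795 = 1.7787 → 1.78
d₂ = 1.7787 − 0.3795 = 1.3992 → 1.40
e^(−rT) = e^(−0.079·2.5) = 0.8208
N(−d₂) = N(-1.40) = 0.0808;  N(−d₁) = N(-1.78) = 0.0375
P = 40·0.8208·0.0808 − 60·0.0375 = 2.6528 − 2.2500 = 0.4028

€0.40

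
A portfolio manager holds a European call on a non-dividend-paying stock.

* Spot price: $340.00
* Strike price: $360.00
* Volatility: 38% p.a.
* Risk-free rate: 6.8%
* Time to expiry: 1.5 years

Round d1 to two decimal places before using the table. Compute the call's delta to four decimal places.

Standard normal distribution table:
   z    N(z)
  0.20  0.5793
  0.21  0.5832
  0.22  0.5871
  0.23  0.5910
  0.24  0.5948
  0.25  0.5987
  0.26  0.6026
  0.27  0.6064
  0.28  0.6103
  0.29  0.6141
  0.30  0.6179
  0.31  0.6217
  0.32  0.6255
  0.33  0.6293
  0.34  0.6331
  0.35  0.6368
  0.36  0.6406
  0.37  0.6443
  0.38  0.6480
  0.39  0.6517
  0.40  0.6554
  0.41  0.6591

T = 1.5;  σ√T = 0.4654
ln(S/K) + (r + σ²/2)T = ln(340/360) + (0.068 + 0.38²/2)·1.5 = -0.0572 + 0.2103 = 0.1531
d₁ = 0.1531 / 0.4654 = 0.3291 ≈ 0.33
N(d₁) = N(0.33) = 0.6293
Δ_call = N(d₁) = 0.6293

0.6293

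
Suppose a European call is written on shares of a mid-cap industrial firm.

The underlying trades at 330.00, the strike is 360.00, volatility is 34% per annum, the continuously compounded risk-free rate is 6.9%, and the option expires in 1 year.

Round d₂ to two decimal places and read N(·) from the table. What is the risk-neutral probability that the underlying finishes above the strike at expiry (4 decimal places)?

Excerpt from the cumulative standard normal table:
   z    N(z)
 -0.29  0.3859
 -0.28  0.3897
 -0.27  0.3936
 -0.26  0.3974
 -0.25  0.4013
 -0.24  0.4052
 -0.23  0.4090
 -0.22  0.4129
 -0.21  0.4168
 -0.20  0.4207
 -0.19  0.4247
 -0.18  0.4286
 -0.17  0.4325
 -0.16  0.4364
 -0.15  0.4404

σ√T = 0.34 × 1.0000 = 0.3400
d₁ = [ln(330/360) + (0.069 + 0.34²/2)·1] / 0.3400 = [-0.0870 + 0.1268] / 0.3400 = 0.1170 which rounds to 0.12
d₂ = d₁ − σ√T = 0.1170 − 0.3400 = -0.2230 which rounds to -0.22
Risk-neutral Pr[S_T > K] = N(d₂) = N(-0.22) = 0.4129

0.4129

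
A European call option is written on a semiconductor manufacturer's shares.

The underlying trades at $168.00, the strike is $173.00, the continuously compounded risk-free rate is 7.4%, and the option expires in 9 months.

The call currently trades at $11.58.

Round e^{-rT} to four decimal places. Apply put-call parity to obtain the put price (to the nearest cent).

$7.24

e^(−rT) = e^(−0.074·0.75) = 0.9460
Put-call parity: C − P = S − K·e^(−rT) = 168 − 173·0.9460 = 168 − 163.6580 = 4.3420
P = C − (C − P) = 11.58 − (4.3420) = 7.2380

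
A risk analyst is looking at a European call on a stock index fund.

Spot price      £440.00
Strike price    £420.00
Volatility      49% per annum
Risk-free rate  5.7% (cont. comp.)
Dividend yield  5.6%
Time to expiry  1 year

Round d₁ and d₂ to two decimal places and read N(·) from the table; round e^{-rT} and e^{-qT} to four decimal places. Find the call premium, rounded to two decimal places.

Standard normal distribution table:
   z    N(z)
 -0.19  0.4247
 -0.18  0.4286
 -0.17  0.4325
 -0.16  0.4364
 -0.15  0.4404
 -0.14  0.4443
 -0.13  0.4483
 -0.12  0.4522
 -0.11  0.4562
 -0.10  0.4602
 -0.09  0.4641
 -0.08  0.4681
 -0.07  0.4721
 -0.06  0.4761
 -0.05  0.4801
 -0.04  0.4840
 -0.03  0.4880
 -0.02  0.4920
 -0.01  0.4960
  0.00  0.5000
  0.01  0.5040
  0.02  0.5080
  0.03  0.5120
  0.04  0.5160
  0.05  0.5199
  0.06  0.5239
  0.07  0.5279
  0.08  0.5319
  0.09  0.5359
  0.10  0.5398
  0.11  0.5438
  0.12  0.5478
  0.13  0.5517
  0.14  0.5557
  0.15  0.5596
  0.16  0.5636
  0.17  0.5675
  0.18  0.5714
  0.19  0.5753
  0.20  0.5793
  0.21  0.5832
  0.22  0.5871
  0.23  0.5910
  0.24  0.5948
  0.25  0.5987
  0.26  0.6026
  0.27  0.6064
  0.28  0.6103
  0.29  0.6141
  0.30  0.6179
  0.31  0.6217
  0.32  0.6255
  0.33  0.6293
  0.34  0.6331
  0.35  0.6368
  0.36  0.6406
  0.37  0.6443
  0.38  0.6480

£88.66

σ√T = 0.49 × 1.0000 = 0.4900
ln(S/K) + (r − q + σ²/2)T = ln(440/420) + (0.057 − 0.056 + 0.49²/2)·1 = 0.0465 + 0.1210 = 0.1676
d₁ = 0.1676 / 0.4900 = 0.3420 which rounds to 0.34
d₂ = d₁ − σ√T = 0.3420 − 0.4900 = -0.1480 which rounds to -0.15
exp(−qT) = exp(−0.056·1) = 0.9455;  exp(−rT) = exp(−0.057·1) = 0.9446
N(d₁) = N(0.34) = 0.6331;  N(d₂) = N(-0.15) = 0.4404
C = 440·0.9455·0.6331 − 420·0.9446·0.4404 = 263.3823 − 174.7208 = 88.6615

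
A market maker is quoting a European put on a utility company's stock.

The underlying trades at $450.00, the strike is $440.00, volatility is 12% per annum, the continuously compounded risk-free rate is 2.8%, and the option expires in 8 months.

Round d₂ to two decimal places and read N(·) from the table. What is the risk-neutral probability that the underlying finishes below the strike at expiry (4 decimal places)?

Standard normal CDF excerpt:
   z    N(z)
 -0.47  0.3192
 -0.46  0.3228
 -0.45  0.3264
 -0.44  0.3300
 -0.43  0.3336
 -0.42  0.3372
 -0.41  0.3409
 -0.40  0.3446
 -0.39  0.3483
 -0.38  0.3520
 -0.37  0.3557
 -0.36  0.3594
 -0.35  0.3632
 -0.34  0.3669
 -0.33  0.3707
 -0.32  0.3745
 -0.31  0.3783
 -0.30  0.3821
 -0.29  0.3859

σ√T = 0.12·√0.6667 = 0.0980
d₁ = [ln(450/440) + (0.028 + 0.12²/2)·0.6667] / 0.0980 = [0.0225 + 0.0235] / 0.0980 = 0.4689 ≈ 0.47
d₂ = d₁ − σ√T = 0.4689 − 0.0980 = 0.3709 ≈ 0.37
Risk-neutral Pr[S_T < K] = N(−d₂) = N(-0.37) = 0.3557

0.3557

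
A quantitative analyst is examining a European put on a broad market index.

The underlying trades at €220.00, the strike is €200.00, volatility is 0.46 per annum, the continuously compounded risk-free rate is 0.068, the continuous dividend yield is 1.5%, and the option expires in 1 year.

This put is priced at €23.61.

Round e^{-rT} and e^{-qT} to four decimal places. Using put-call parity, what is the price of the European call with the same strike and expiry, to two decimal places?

€53.47

e^(−qT) = e^(−0.015·1) = 0.9851;  e^(−rT) = e^(−0.068·1) = 0.9343
Put-call parity: C − P = S·e^(−qT) − K·e^(−rT) = 220·0.9851 − 200·0.9343 = 216.7220 − 186.8600 = 29.8620
C = P + (C − P) = 23.61 + (29.8620) = 53.4720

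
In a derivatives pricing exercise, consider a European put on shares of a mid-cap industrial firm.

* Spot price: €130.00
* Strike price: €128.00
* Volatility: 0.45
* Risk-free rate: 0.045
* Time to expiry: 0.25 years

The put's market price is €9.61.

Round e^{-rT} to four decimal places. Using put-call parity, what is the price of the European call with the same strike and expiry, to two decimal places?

e^(−rT) = e^(−0.045·0.25) = 0.9888
Put-call parity: C − P = S − K·e^(−rT) = 130 − 128·0.9888 = 130 − 126.5664 = 3.4336
C = P + (C − P) = 9.61 + (3.4336) = 13.0436

€13.04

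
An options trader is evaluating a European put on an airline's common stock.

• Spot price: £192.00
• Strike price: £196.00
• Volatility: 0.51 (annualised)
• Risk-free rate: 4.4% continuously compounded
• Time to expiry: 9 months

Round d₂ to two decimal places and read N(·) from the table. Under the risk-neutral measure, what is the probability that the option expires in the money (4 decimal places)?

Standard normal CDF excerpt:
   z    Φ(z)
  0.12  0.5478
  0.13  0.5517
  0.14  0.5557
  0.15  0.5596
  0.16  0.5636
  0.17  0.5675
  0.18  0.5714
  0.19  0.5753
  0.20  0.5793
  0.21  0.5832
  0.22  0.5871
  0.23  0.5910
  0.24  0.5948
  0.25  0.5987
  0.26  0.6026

0.5753

T = 0.75;  σ√T = 0.4417
d₁ = [ln(192/196) + (0.044 + ½·0.51²)·0.75] / (σ√T) = (-0.0206 + 0.1305) / 0.4417 = 0.2489 which rounds to 0.25
d₂ = 0.2489 − 0.4417 = -0.1928 which rounds to -0.19
Pr(exercise) under Q = N(−d₂) = N(0.19) = 0.5753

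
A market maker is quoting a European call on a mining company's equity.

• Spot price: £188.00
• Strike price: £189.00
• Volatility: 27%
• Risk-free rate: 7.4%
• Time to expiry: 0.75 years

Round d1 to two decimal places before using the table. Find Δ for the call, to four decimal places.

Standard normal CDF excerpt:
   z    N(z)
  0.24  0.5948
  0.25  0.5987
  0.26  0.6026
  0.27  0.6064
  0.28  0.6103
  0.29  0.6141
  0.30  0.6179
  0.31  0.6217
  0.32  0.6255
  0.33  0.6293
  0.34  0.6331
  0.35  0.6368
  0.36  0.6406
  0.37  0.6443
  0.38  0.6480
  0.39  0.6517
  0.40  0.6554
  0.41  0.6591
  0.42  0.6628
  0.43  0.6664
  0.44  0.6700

0.6293

T = 0.75;  σ√T = 0.2338
ln(S/K) + (r + σ²/2)T = ln(188/189) + (0.074 + 0.27²/2)·0.75 = -0.0053 + 0.0828 = 0.0775
d₁ = 0.0775 / 0.2338 = 0.3316 ⇒ 0.33
N(d₁) = N(0.33) = 0.6293
Δ_call = N(d₁) = 0.6293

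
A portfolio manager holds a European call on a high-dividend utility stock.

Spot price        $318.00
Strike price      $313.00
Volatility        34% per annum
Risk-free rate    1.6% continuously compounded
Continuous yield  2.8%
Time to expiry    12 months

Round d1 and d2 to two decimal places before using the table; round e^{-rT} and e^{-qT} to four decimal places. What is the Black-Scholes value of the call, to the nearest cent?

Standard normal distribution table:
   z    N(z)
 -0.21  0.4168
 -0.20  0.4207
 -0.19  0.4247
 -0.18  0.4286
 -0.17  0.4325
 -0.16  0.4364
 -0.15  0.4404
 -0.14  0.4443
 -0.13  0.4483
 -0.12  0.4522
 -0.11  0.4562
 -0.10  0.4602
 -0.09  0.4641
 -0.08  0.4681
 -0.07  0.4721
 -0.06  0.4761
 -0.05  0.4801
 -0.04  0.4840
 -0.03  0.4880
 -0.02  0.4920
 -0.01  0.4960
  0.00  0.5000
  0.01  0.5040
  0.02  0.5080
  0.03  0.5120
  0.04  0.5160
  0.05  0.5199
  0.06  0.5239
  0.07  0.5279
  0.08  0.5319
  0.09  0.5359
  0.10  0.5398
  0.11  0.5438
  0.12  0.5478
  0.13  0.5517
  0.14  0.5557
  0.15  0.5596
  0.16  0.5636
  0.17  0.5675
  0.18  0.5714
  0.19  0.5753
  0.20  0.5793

$42.27

σ√T = 0.34 × 1.0000 = 0.3400
d₁ = [ln(318/313) + (0.016 − 0.028 + 0.34²/2)·1] / 0.3400 = [0.0158 + 0.0458] / 0.3400 = 0.1813 ≈ 0.18
d₂ = d₁ − σ√T = 0.1813 − 0.3400 = -0.1587 ≈ -0.16
exp(−qT) = exp(−0.028·1) = 0.9724;  exp(−rT) = exp(−0.016·1) = 0.9841
C = 318·0.9724·N(0.18) − 313·0.9841·N(-0.16) = 318·0.9724·0.5714 − 313·0.9841·0.4364 = 176.6901 − 134.4214 = 42.2688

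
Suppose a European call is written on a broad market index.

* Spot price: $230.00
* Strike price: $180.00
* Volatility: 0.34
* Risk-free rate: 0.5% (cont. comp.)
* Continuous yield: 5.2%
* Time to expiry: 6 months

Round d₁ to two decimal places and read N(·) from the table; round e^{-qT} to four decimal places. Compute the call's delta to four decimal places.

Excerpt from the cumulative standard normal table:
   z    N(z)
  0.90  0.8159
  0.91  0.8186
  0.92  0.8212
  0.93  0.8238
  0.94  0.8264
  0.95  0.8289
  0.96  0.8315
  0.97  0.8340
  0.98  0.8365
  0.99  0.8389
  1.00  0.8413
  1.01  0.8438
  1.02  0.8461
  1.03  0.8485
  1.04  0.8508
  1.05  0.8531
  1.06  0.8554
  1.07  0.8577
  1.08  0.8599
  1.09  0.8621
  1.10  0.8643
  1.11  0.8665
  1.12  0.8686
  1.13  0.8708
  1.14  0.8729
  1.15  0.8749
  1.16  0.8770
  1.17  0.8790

0.8289

σ√T = 0.34·√0.5 = 0.2404
d₁ = [ln(230/180) + (0.005 − 0.052 + ½·0.34²)·0.5] / (σ√T) = (0.2451 + 0.0054) / 0.2404 = 1.0420 ≈ 1.04
N(d₁) = N(1.04) = 0.8508
Δ_call = e^(−qT)·N(d₁) = 0.9743·0.8508 = 0.8289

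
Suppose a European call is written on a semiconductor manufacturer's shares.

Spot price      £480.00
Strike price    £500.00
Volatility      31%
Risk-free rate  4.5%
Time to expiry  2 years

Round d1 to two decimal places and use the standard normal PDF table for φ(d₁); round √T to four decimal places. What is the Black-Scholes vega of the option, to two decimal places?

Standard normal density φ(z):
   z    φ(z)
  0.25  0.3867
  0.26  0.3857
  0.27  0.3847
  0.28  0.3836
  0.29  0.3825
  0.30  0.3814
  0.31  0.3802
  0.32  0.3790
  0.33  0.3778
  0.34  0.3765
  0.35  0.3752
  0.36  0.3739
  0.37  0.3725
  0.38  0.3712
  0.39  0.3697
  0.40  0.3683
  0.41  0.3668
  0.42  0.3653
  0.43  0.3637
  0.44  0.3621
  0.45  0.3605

T = 2;  σ√T = 0.4384
d₁ = [ln(480/500) + (0.045 + ½·0.31²)·2] / (σ√T) = (-0.0408 + 0.1861) / 0.4384 = 0.3314 ⇒ 0.33
√T = √2 = 1.4142
φ(d₁) = φ(0.33) = 0.3778
vega = S·φ(d₁)·√T = 480·0.3778·1.4142 = 256.4567
(The put has the same vega.)

256.46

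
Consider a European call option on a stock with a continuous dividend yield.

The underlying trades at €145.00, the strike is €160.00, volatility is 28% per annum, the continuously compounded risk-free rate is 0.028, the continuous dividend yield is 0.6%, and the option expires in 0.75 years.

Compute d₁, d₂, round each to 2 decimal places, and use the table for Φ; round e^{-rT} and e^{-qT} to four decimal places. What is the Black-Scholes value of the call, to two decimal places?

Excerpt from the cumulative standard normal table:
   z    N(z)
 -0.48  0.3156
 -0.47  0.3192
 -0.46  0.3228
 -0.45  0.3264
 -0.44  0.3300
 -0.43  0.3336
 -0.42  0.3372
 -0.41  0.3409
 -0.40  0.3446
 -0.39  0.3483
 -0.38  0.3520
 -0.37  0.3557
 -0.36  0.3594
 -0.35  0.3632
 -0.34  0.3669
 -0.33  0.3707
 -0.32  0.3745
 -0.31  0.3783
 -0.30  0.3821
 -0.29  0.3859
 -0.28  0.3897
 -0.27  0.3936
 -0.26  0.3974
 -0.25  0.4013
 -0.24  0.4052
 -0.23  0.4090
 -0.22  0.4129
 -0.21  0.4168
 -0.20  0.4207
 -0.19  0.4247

€9.03

σ√T = 0.28·√0.75 = 0.2425
d₁ = [ln(145/160) + (0.028 − 0.006 + 0.28²/2)·0.75] / 0.2425 = [-0.0984 + 0.0459] / 0.2425 = -0.2167 which rounds to -0.22
d₂ = d₁ − σ√T = -0.2167 − 0.2425 = -0.4592 which rounds to -0.46
exp(−qT) = exp(−0.006·0.75) = 0.9955;  exp(−rT) = exp(−0.028·0.75) = 0.9792
N(d₁) = N(-0.22) = 0.4129;  N(d₂) = N(-0.46) = 0.3228
C = 145·0.9955·0.4129 − 160·0.9792·0.3228 = 59.6011 − 50.5737 = 9.0274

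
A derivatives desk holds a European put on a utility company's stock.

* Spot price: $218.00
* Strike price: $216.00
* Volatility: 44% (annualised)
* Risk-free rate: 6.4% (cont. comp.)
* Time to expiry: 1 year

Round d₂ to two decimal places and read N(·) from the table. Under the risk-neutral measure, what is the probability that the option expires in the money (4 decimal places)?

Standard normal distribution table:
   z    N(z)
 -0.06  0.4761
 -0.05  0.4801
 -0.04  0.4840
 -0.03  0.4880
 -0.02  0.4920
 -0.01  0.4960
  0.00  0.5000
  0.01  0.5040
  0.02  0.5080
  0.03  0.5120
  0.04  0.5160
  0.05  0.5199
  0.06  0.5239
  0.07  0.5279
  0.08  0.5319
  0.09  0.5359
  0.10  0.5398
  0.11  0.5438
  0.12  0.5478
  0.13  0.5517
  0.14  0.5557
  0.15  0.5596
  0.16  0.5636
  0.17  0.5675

T = 1;  σ√T = 0.4400
d₁ = [ln(218/216) + (0.064 + ½·0.44²)·1] / (σ√T) = (0.0092 + 0.1608) / 0.4400 = 0.3864 ⇒ 0.39
d₂ = 0.3864 − 0.4400 = -0.0536 ⇒ -0.05
Pr(exercise) under Q = N(−d₂) = N(0.05) = 0.5199

0.5199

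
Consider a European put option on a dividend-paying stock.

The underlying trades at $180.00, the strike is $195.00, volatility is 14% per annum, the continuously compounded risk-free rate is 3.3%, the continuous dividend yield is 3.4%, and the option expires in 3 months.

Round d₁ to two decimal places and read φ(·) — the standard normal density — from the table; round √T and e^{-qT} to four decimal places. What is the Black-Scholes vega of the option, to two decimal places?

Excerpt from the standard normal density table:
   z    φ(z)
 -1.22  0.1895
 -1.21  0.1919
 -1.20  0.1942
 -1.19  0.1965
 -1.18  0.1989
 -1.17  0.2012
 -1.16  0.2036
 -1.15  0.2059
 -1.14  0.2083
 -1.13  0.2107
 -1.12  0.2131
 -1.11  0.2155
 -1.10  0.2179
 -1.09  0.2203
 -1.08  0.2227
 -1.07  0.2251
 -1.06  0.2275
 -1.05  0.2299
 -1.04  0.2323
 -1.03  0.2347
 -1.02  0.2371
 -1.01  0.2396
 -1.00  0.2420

σ√T = 0.14·√0.25 = 0.0700
d₁ = [ln(180/195) + (0.033 − 0.034 + ½·0.14²)·0.25] / (σ√T) = (-0.0800 + 0.0022) / 0.0700 = -1.1120 which rounds to -1.11
√T = √0.25 = 0.5000
φ(d₁) = φ(-1.11) = 0.2155
e^(−qT) = e^(−0.034·0.25) = 0.9915
vega = S·e^(−qT)·φ(d₁)·√T = 180·0.9915·0.2155·0.5000 = 19.2301

19.23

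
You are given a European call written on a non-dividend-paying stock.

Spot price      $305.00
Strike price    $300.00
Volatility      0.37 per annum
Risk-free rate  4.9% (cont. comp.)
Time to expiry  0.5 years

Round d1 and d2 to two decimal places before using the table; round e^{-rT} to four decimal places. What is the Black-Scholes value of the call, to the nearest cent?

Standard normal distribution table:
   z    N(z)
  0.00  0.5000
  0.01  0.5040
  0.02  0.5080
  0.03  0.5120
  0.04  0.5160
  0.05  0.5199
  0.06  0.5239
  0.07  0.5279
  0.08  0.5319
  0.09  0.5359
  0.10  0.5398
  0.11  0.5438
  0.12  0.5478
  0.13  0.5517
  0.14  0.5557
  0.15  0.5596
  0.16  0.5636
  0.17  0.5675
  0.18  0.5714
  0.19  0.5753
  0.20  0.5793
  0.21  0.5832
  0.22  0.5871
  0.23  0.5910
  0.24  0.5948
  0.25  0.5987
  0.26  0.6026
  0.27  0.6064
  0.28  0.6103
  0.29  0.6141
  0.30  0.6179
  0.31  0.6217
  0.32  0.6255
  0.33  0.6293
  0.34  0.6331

$37.42

T = 0.5;  σ√T = 0.2616
ln(S/K) + (r + σ²/2)T = ln(305/300) + (0.049 + 0.37²/2)·0.5 = 0.0165 + 0.0587 = 0.0753
d₁ = 0.0753 / 0.2616 = 0.2876 ⇒ 0.29
d₂ = d₁ − σ√T = 0.2876 − 0.2616 = 0.0260 ⇒ 0.03
exp(−rT) = exp(−0.049·0.5) = 0.9758
N(d₁) = N(0.29) = 0.6141;  N(d₂) = N(0.03) = 0.5120
C = 305·0.6141 − 300·0.9758·0.5120 = 187.3005 − 149.8829 = 37.4176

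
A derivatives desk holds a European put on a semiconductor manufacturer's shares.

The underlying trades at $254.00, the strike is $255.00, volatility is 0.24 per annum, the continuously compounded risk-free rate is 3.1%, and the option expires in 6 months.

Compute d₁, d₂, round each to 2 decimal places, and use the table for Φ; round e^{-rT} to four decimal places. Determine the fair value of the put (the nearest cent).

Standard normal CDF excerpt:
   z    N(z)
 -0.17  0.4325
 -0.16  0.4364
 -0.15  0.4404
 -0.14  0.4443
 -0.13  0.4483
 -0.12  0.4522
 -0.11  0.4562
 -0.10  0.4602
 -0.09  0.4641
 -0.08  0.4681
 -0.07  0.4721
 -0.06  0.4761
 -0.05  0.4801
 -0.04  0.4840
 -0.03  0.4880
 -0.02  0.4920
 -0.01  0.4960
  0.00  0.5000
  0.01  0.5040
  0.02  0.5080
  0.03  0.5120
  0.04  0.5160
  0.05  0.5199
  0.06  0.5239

T = 0.5;  σ√T = 0.1697
ln(S/K) + (r + σ²/2)T = ln(254/255) + (0.031 + 0.24²/2)·0.5 = -0.0039 + 0.0299 = 0.0260
d₁ = 0.0260 / 0.1697 = 0.1530 → 0.15
d₂ = d₁ − σ√T = 0.1530 − 0.1697 = -0.0167 → -0.02
exp(−rT) = exp(−0.031·0.5) = 0.9846
N(−d₂) = N(0.02) = 0.5080;  N(−d₁) = N(-0.15) = 0.4404
P = 255·0.9846·0.5080 − 254·0.4404 = 127.5451 − 111.8616 = 15.6835

$15.68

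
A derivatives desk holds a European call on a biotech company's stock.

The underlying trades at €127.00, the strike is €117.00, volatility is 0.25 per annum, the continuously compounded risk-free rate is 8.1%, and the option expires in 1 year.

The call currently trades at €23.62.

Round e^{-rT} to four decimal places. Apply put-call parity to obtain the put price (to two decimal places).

exp(−rT) = exp(−0.081·1) = 0.9222
Put-call parity: C − P = S − K·e^(−rT) = 127 − 117·0.9222 = 127 − 107.8974 = 19.1026
P = C − (C − P) = 23.62 − (19.1026) = 4.5174

€4.52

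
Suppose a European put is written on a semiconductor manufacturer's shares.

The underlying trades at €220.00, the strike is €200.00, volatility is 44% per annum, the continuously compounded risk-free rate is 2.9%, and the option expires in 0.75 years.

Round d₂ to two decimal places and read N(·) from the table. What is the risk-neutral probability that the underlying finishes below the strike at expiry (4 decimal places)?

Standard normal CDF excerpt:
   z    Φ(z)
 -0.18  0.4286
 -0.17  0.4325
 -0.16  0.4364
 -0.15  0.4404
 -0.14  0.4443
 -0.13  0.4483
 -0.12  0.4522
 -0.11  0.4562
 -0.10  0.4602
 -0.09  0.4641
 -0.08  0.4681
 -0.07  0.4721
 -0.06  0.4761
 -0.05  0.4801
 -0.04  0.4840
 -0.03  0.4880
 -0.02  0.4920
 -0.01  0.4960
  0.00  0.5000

σ√T = 0.44·√0.75 = 0.3811
ln(S/K) + (r + σ²/2)T = ln(220/200) + (0.029 + 0.44²/2)·0.75 = 0.0953 + 0.0943 = 0.1897
d₁ = 0.1897 / 0.3811 = 0.4977 ≈ 0.50
d₂ = d₁ − σ√T = 0.4977 − 0.3811 = 0.1167 ≈ 0.12
Risk-neutral Pr[S_T < K] = N(−d₂) = N(-0.12) = 0.4522

0.4522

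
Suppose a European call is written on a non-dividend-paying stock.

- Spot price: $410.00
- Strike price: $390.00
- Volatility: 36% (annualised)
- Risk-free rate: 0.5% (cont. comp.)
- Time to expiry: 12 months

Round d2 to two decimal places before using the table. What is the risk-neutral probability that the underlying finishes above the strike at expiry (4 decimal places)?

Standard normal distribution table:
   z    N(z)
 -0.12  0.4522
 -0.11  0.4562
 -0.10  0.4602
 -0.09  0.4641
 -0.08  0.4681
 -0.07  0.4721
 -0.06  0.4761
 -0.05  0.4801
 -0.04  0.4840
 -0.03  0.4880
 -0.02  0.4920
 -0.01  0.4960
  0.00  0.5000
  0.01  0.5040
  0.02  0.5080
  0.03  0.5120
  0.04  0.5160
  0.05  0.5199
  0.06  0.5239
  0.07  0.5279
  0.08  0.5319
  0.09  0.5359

0.4880

σ√T = 0.36 × 1.0000 = 0.3600
d₁ = [ln(410/390) + (0.005 + ½·0.36²)·1] / (σ√T) = (0.0500 + 0.0698) / 0.3600 = 0.3328 ≈ 0.33
d₂ = 0.3328 − 0.3600 = -0.0272 ≈ -0.03
Pr(exercise) under Q = N(d₂) = 0.4880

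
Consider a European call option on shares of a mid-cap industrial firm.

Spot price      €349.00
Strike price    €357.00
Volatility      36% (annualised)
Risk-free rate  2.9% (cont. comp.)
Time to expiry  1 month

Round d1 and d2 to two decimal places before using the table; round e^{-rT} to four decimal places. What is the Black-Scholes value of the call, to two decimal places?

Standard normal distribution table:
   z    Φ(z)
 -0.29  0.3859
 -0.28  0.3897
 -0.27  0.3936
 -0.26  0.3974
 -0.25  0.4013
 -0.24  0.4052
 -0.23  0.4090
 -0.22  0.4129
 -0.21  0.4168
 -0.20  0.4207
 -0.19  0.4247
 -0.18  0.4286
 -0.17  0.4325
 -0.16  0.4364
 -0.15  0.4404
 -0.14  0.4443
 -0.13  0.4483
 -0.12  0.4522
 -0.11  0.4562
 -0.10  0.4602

€12.14

T = 0.08333;  σ√T = 0.1039
ln(S/K) + (r + σ²/2)T = ln(349/357) + (0.029 + 0.36²/2)·0.08333 = -0.0227 + 0.0078 = -0.0148
d₁ = -0.0148 / 0.1039 = -0.1429 ⇒ -0.14
d₂ = d₁ − σ√T = -0.1429 − 0.1039 = -0.2468 ⇒ -0.25
exp(−rT) = exp(−0.029·0.08333) = 0.9976
N(d₁) = N(-0.14) = 0.4443;  N(d₂) = N(-0.25) = 0.4013
C = 349·0.4443 − 357·0.9976·0.4013 = 155.0607 − 142.9203 = 12.1404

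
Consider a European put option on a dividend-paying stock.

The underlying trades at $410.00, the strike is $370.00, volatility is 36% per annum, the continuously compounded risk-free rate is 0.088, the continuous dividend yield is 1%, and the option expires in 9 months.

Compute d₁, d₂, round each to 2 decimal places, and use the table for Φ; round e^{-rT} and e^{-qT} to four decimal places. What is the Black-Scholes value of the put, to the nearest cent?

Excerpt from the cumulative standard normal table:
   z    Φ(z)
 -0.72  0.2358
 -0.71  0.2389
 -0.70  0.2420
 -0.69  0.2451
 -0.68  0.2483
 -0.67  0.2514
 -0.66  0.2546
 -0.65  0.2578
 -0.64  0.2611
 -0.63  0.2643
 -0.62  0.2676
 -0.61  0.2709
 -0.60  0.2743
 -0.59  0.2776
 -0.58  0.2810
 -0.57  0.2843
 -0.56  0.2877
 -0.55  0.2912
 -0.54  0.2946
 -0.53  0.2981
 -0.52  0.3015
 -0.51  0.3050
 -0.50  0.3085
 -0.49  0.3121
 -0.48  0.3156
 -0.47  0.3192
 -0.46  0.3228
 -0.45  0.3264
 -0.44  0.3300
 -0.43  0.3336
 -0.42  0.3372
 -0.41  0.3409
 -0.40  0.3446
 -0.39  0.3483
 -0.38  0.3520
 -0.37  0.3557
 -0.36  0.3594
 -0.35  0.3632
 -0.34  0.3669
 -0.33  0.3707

$22.18

σ√T = 0.36 × 0.8660 = 0.3118
d₁ = [ln(410/370) + (0.088 − 0.01 + 0.36²/2)·0.75] / 0.3118 = [0.1027 + 0.1071] / 0.3118 = 0.6728 which rounds to 0.67
d₂ = d₁ − σ√T = 0.6728 − 0.3118 = 0.3610 which rounds to 0.36
e^(−qT) = e^(−0.01·0.75) = 0.9925;  e^(−rT) = e^(−0.088·0.75) = 0.9361
N(−d₂) = N(-0.36) = 0.3594;  N(−d₁) = N(-0.67) = 0.2514
P = 370·0.9361·0.3594 − 410·0.9925·0.2514 = 124.4807 − 102.3009 = 22.1798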